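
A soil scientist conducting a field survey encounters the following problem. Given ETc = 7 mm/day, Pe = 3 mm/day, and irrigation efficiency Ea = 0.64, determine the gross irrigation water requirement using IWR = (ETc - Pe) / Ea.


IWR = (ETc - Pe) / Ea
    = (7 - 3) / 0.64
    = 4 / 0.64
    = 6.25 mm/day


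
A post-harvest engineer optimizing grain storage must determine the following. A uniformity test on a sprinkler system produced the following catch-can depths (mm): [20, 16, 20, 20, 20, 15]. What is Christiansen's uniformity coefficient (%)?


xbar = 111 / 6 = 18.500
sum|xi - xbar| = 12
CU = 100 * (1 - 12 / (6 * 18.500))
   = 100 * (1 - 0.1081)
   = 89.19%


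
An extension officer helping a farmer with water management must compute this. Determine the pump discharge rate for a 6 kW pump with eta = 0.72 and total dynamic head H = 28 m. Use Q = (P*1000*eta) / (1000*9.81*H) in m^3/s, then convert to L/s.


Q = (P * 1000 * eta) / (rho * g * H)
  = (6 * 1000 * 0.72) / (1000 * 9.81 * 28)
  = 4320 / 274680
  = 0.01573 m^3/s = 15.73 L/s


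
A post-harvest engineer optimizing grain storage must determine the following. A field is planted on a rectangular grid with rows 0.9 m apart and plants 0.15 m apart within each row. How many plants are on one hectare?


D = 10000 / (row_sp * plant_sp)
  = 10000 / (0.9 * 0.15)
  = 10000 / 0.1350
  = 74074.07 plants/ha


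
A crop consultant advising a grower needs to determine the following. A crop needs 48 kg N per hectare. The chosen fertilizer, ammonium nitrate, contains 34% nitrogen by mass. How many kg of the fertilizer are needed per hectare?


Rate = N_required / (N_content / 100)
     = 48 / (34 / 100)
     = 48 / 0.34
     = 141.18 kg/ha


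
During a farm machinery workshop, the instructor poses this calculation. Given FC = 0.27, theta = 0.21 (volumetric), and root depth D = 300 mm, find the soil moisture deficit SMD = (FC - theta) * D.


SMD = (FC - theta) * D
    = (0.27 - 0.21) * 300
    = 0.060 * 300
    = 18 mm


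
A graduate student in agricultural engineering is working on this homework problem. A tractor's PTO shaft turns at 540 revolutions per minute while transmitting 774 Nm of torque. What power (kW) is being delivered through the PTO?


P = 2*pi*n*T / 60000
  = 2*pi * 540 * 774 / 60000
  = 2626120.13 / 60000
  = 43.77 kW


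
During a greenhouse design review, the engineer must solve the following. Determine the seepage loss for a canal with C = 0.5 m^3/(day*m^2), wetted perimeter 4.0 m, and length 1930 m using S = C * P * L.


S = C * P * L
  = 0.5 * 4.0 * 1930
  = 3860 m^3/day


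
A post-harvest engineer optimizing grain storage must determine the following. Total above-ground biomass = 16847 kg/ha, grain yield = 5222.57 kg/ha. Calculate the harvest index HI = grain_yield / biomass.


HI = grain_yield / biomass
   = 5222.57 / 16847
   = 0.31


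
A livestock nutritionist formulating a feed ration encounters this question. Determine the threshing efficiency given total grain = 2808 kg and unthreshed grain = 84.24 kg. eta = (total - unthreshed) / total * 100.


eta = (total - unthreshed) / total * 100
    = (2808 - 84.24) / 2808 * 100
    = 2723.76 / 2808 * 100
    = 97%


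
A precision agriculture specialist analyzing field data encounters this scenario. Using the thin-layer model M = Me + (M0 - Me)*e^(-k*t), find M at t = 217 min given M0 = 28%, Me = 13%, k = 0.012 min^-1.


M = Me + (M0 - Me) * e^(-k*t)
  = 13 + (28 - 13) * e^(-0.012*217)
  = 13 + 15 * e^(-2.604)
  = 13 + 15 * 0.07398
  = 13 + 1.1097
  = 14.11%


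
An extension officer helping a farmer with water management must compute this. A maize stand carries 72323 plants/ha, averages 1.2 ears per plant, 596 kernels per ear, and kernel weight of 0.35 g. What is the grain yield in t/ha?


Y = density * ears * kernels * kw
  = 72323 * 1.2 * 596 * 0.35 g/ha
  = 18103893.36 g/ha
  = 18103.89 kg/ha = 18.10 t/ha


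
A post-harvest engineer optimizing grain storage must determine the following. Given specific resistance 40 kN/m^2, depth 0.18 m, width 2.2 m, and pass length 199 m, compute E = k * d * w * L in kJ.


E = k * d * w * L
  = 40 * 0.18 * 2.2 * 199
  = 3152.16 kJ


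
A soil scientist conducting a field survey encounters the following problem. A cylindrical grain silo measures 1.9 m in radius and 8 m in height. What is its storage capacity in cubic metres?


V = pi * r^2 * h
  = pi * 1.9^2 * 8
  = pi * 3.61 * 8
  = 90.73 m^3


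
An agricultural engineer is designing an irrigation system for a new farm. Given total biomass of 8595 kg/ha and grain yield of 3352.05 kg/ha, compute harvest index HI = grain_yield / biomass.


HI = grain_yield / biomass
   = 3352.05 / 8595
   = 0.39


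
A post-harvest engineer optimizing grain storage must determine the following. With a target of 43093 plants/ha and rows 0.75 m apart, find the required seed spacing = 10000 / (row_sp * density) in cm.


spacing = 10000 / (row_sp * density)
        = 10000 / (0.75 * 43093)
        = 10000 / 32319.75
        = 0.30941 m = 30.94 cm


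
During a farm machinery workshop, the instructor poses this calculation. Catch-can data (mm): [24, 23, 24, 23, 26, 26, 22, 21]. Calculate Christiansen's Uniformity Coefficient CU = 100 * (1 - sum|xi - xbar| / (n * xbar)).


xbar = 189 / 8 = 23.625
sum|xi - xbar| = 11
CU = 100 * (1 - 11 / (8 * 23.625))
   = 100 * (1 - 0.0582)
   = 94.18%


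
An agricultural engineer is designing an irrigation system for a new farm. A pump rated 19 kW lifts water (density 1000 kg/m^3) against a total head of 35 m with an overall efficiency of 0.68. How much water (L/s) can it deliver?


Q = (P * 1000 * eta) / (rho * g * H)
  = (19 * 1000 * 0.68) / (1000 * 9.81 * 35)
  = 12920 / 343350
  = 0.03763 m^3/s = 37.63 L/s


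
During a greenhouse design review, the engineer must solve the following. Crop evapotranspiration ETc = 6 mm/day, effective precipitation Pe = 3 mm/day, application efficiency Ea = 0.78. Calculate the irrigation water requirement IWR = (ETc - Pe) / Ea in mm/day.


IWR = (ETc - Pe) / Ea
    = (6 - 3) / 0.78
    = 3 / 0.78
    = 3.85 mm/day


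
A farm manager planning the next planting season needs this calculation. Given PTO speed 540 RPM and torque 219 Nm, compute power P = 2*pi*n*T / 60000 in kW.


P = 2*pi*n*T / 60000
  = 2*pi * 540 * 219 / 60000
  = 743049.49 / 60000
  = 12.38 kW


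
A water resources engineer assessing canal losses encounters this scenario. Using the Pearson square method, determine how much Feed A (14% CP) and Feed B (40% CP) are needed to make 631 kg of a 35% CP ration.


parts_A = CP_b - target = 40 - 35 = 5
parts_B = target - CP_a = 35 - 14 = 21
total_parts = 5 + 21 = 26
Feed A = 631 * 5 / 26 = 121.35 kg
Feed B = 631 * 21 / 26 = 509.65 kg

121.35 kg


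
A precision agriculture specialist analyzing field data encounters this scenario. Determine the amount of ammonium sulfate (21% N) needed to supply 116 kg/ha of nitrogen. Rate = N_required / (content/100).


Rate = N_required / (N_content / 100)
     = 116 / (21 / 100)
     = 116 / 0.21
     = 552.38 kg/ha


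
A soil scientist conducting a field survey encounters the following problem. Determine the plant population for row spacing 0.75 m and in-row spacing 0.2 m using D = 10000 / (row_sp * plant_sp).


D = 10000 / (row_sp * plant_sp)
  = 10000 / (0.75 * 0.2)
  = 10000 / 0.1500
  = 66666.67 plants/ha


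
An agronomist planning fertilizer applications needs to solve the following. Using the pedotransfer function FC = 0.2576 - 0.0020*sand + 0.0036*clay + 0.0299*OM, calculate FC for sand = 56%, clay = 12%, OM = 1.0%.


FC = 0.2576 - 0.0020*56 + 0.0036*12 + 0.0299*1.0
   = 0.2576 - 0.1120 + 0.0432 + 0.0299
   = 0.2187


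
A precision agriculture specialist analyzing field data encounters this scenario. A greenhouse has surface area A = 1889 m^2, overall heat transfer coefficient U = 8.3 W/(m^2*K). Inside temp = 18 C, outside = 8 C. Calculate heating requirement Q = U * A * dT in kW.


dT = 18 - (8) = 10 K
Q = U * A * dT
  = 8.3 * 1889 * 10
  = 156787 W = 156.79 kW


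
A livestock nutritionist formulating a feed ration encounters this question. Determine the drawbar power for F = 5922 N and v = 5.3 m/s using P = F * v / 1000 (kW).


P = F * v / 1000
  = 5922 * 5.3 / 1000
  = 31386.60 / 1000
  = 31.39 kW


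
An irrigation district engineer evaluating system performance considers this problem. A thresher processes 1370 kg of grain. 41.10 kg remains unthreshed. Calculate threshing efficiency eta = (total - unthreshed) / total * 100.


eta = (total - unthreshed) / total * 100
    = (1370 - 41.10) / 1370 * 100
    = 1328.90 / 1370 * 100
    = 97%


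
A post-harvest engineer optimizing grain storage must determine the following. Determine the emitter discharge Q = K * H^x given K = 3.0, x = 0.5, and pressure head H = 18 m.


Q = K * H^x
  = 3.0 * 18^0.5
  = 3.0 * 4.2426
  = 12.73 L/h


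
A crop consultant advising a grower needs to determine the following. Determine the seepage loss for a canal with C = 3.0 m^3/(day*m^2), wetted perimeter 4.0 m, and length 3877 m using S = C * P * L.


S = C * P * L
  = 3.0 * 4.0 * 3877
  = 46524 m^3/day


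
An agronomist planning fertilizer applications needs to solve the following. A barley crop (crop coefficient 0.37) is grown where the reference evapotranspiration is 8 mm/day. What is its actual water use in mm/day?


ETc = Kc * ET0
    = 0.37 * 8
    = 2.96 mm/day


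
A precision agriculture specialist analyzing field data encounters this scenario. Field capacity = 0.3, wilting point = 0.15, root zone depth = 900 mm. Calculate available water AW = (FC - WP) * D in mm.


AW = (FC - WP) * D
   = (0.3 - 0.15) * 900
   = 0.15 * 900
   = 135 mm


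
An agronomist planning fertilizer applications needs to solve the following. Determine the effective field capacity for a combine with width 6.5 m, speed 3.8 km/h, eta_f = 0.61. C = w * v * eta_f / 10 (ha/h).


C = w * v * eta_f / 10
  = 6.5 * 3.8 * 0.61 / 10
  = 15.07 / 10
  = 1.51 ha/h


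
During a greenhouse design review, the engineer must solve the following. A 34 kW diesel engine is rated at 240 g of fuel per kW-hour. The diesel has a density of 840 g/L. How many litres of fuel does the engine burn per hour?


FC = P * BSFC / rho_fuel
   = 34 * 240 / 840
   = 8160 / 840
   = 9.71 L/h


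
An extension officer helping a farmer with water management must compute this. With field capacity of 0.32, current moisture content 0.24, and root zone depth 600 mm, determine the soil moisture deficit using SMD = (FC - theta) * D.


SMD = (FC - theta) * D
    = (0.32 - 0.24) * 600
    = 0.080 * 600
    = 48 mm


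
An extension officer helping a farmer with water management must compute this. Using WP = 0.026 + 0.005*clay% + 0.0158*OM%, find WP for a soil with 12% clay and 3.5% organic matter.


WP = 0.026 + 0.005*12 + 0.0158*3.5
   = 0.026 + 0.0600 + 0.0553
   = 0.1413


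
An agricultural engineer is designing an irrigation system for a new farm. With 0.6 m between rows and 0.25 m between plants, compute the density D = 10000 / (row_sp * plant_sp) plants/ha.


D = 10000 / (row_sp * plant_sp)
  = 10000 / (0.6 * 0.25)
  = 10000 / 0.1500
  = 66666.67 plants/ha


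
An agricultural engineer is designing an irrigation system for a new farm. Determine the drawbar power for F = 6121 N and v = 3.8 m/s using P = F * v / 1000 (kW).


P = F * v / 1000
  = 6121 * 3.8 / 1000
  = 23259.80 / 1000
  = 23.26 kW


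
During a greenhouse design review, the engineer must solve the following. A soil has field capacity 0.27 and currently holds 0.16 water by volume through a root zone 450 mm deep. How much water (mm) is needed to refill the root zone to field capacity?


SMD = (FC - theta) * D
    = (0.27 - 0.16) * 450
    = 0.110 * 450
    = 49.50 mm


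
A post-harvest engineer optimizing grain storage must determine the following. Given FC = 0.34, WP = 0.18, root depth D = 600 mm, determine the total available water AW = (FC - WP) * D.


AW = (FC - WP) * D
   = (0.34 - 0.18) * 600
   = 0.16 * 600
   = 96 mm


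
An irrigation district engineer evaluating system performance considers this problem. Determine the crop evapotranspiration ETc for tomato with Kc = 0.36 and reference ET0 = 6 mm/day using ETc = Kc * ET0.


ETc = Kc * ET0
    = 0.36 * 6
    = 2.16 mm/day


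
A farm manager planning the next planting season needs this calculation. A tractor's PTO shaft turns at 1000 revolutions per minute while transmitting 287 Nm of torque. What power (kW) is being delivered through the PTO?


P = 2*pi*n*T / 60000
  = 2*pi * 1000 * 287 / 60000
  = 1803274.18 / 60000
  = 30.05 kW


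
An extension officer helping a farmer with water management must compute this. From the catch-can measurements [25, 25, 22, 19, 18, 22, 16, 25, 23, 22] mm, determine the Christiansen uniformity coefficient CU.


xbar = 217 / 10 = 21.700
sum|xi - xbar| = 24.200
CU = 100 * (1 - 24.200 / (10 * 21.700))
   = 100 * (1 - 0.1115)
   = 88.85%


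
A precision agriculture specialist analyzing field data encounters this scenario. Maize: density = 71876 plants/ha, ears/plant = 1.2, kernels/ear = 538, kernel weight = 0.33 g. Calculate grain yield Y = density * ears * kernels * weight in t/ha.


Y = density * ears * kernels * kw
  = 71876 * 1.2 * 538 * 0.33 g/ha
  = 15313038.05 g/ha
  = 15313.04 kg/ha = 15.31 t/ha


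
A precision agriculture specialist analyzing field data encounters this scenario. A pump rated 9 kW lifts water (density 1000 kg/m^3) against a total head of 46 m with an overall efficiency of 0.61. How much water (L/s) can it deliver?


Q = (P * 1000 * eta) / (rho * g * H)
  = (9 * 1000 * 0.61) / (1000 * 9.81 * 46)
  = 5490 / 451260
  = 0.01217 m^3/s = 12.17 L/s


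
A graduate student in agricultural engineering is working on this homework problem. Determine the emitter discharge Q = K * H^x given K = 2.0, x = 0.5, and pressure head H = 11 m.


Q = K * H^x
  = 2.0 * 11^0.5
  = 2.0 * 3.3166
  = 6.63 L/h


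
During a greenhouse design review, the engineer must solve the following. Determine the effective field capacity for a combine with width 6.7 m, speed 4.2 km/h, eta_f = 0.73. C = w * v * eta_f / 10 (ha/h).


C = w * v * eta_f / 10
  = 6.7 * 4.2 * 0.73 / 10
  = 20.54 / 10
  = 2.05 ha/h


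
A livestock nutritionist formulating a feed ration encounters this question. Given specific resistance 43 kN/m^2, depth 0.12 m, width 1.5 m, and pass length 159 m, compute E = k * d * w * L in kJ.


E = k * d * w * L
  = 43 * 0.12 * 1.5 * 159
  = 1230.66 kJ


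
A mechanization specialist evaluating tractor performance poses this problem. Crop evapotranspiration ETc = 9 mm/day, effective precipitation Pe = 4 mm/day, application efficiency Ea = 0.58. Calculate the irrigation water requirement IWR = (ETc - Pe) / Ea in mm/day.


IWR = (ETc - Pe) / Ea
    = (9 - 4) / 0.58
    = 5 / 0.58
    = 8.62 mm/day


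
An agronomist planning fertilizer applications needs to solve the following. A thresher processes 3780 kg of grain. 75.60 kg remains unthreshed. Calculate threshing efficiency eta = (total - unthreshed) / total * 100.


eta = (total - unthreshed) / total * 100
    = (3780 - 75.60) / 3780 * 100
    = 3704.40 / 3780 * 100
    = 98%


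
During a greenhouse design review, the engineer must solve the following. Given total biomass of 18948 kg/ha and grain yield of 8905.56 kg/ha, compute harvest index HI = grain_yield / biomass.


HI = grain_yield / biomass
   = 8905.56 / 18948
   = 0.47


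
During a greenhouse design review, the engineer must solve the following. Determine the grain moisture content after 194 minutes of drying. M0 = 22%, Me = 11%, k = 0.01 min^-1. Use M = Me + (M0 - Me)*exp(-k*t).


M = Me + (M0 - Me) * e^(-k*t)
  = 11 + (22 - 11) * e^(-0.01*194)
  = 11 + 11 * e^(-1.940)
  = 11 + 11 * 0.14370
  = 11 + 1.5807
  = 12.58%


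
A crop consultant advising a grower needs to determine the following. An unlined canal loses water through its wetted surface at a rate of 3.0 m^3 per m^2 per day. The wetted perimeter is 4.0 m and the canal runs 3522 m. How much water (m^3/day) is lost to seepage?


S = C * P * L
  = 3.0 * 4.0 * 3522
  = 42264 m^3/day


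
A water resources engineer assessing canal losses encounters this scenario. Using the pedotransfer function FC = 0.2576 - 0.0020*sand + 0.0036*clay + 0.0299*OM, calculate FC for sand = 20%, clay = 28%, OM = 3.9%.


FC = 0.2576 - 0.0020*20 + 0.0036*28 + 0.0299*3.9
   = 0.2576 - 0.0400 + 0.1008 + 0.1166
   = 0.4350


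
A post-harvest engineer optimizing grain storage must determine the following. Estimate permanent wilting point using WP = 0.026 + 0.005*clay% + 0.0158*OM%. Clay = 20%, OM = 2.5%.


WP = 0.026 + 0.005*20 + 0.0158*2.5
   = 0.026 + 0.1000 + 0.0395
   = 0.1655


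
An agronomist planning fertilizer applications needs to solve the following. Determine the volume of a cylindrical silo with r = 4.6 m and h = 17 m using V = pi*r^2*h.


V = pi * r^2 * h
  = pi * 4.6^2 * 17
  = pi * 21.16 * 17
  = 1130.09 m^3


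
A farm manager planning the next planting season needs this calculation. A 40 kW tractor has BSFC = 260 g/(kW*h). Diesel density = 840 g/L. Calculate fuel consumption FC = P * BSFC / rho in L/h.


FC = P * BSFC / rho_fuel
   = 40 * 260 / 840
   = 10400 / 840
   = 12.38 L/h


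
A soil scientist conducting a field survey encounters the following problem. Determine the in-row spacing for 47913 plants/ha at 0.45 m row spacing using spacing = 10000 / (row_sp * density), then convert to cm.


spacing = 10000 / (row_sp * density)
        = 10000 / (0.45 * 47913)
        = 10000 / 21560.85
        = 0.46380 m = 46.38 cm


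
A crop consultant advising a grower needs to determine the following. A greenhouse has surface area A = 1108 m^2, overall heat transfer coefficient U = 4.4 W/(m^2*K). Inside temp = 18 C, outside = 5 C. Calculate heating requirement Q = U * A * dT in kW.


dT = 18 - (5) = 13 K
Q = U * A * dT
  = 4.4 * 1108 * 13
  = 63377.60 W = 63.38 kW


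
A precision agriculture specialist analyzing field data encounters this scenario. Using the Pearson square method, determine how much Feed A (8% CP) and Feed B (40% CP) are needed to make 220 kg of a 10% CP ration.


parts_A = CP_b - target = 40 - 10 = 30
parts_B = target - CP_a = 10 - 8 = 2
total_parts = 30 + 2 = 32
Feed A = 220 * 30 / 32 = 206.25 kg
Feed B = 220 * 2 / 32 = 13.75 kg

206.25 kg


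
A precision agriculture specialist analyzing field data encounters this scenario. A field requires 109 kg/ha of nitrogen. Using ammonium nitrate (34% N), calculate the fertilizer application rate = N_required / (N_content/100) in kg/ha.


Rate = N_required / (N_content / 100)
     = 109 / (34 / 100)
     = 109 / 0.34
     = 320.59 kg/ha


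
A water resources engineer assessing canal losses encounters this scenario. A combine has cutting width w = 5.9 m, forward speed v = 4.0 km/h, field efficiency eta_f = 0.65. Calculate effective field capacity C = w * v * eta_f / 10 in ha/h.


C = w * v * eta_f / 10
  = 5.9 * 4.0 * 0.65 / 10
  = 15.34 / 10
  = 1.53 ha/h


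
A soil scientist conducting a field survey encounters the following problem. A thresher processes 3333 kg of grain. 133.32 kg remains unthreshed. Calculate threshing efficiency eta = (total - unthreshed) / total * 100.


eta = (total - unthreshed) / total * 100
    = (3333 - 133.32) / 3333 * 100
    = 3199.68 / 3333 * 100
    = 96%


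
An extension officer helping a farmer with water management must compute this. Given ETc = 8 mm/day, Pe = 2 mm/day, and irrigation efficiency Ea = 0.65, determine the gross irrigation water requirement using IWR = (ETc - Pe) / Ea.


IWR = (ETc - Pe) / Ea
    = (8 - 2) / 0.65
    = 6 / 0.65
    = 9.23 mm/day


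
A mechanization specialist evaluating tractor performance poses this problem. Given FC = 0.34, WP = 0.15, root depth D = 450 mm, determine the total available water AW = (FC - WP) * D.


AW = (FC - WP) * D
   = (0.34 - 0.15) * 450
   = 0.19 * 450
   = 85.50 mm


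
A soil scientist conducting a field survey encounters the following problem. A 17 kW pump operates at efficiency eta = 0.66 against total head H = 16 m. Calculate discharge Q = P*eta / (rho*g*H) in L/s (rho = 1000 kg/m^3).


Q = (P * 1000 * eta) / (rho * g * H)
  = (17 * 1000 * 0.66) / (1000 * 9.81 * 16)
  = 11220 / 156960
  = 0.07148 m^3/s = 71.48 L/s


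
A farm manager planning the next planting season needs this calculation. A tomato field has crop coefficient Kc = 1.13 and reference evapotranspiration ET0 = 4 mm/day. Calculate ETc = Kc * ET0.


ETc = Kc * ET0
    = 1.13 * 4
    = 4.52 mm/day


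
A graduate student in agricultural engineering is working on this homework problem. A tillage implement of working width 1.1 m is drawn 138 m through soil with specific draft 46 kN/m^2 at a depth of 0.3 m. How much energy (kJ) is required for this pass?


E = k * d * w * L
  = 46 * 0.3 * 1.1 * 138
  = 2094.84 kJ


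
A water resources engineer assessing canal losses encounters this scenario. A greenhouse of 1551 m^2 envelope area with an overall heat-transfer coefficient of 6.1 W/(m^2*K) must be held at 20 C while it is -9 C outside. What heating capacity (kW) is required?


dT = 20 - (-9) = 29 K
Q = U * A * dT
  = 6.1 * 1551 * 29
  = 274371.90 W = 274.37 kW


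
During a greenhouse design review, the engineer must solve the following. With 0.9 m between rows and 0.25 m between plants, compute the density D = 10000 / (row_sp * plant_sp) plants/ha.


D = 10000 / (row_sp * plant_sp)
  = 10000 / (0.9 * 0.25)
  = 10000 / 0.2250
  = 44444.44 plants/ha


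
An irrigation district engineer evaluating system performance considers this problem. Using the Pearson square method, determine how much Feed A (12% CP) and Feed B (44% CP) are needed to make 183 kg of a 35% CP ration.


parts_A = CP_b - target = 44 - 35 = 9
parts_B = target - CP_a = 35 - 12 = 23
total_parts = 9 + 23 = 32
Feed A = 183 * 9 / 32 = 51.47 kg
Feed B = 183 * 23 / 32 = 131.53 kg

51.47 kg


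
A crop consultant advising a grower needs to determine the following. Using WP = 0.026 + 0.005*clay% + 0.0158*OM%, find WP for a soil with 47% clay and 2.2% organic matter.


WP = 0.026 + 0.005*47 + 0.0158*2.2
   = 0.026 + 0.2350 + 0.0348
   = 0.2958


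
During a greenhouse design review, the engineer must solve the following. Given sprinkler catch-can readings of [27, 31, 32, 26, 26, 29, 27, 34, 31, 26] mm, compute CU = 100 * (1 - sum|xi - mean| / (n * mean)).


xbar = 289 / 10 = 28.900
sum|xi - xbar| = 25
CU = 100 * (1 - 25 / (10 * 28.900))
   = 100 * (1 - 0.0865)
   = 91.35%


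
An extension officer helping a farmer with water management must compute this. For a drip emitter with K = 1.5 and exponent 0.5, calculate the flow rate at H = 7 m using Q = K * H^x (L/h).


Q = K * H^x
  = 1.5 * 7^0.5
  = 1.5 * 2.6458
  = 3.97 L/h


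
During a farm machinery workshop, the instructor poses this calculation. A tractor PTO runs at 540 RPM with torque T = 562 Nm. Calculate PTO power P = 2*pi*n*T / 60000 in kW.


P = 2*pi*n*T / 60000
  = 2*pi * 540 * 562 / 60000
  = 1906821.08 / 60000
  = 31.78 kW


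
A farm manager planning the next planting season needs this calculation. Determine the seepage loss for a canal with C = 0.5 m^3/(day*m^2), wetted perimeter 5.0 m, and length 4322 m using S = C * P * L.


S = C * P * L
  = 0.5 * 5.0 * 4322
  = 10805 m^3/day


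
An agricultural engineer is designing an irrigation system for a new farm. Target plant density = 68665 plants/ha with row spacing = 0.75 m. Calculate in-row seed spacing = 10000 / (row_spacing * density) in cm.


spacing = 10000 / (row_sp * density)
        = 10000 / (0.75 * 68665)
        = 10000 / 51498.75
        = 0.19418 m = 19.42 cm


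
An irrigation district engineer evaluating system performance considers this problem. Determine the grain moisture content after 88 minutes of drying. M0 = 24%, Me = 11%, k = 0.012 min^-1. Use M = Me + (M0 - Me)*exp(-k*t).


M = Me + (M0 - Me) * e^(-k*t)
  = 11 + (24 - 11) * e^(-0.012*88)
  = 11 + 13 * e^(-1.056)
  = 11 + 13 * 0.34784
  = 11 + 4.5220
  = 15.52%


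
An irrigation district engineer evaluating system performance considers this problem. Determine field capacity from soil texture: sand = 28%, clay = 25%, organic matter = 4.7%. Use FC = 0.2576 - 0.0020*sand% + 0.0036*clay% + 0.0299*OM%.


FC = 0.2576 - 0.0020*28 + 0.0036*25 + 0.0299*4.7
   = 0.2576 - 0.0560 + 0.0900 + 0.1405
   = 0.4321


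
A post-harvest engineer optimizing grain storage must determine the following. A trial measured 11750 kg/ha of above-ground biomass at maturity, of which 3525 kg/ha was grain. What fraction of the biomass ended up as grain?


HI = grain_yield / biomass
   = 3525 / 11750
   = 0.30


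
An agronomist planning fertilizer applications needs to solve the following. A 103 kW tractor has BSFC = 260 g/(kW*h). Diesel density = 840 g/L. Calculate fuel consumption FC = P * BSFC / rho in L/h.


FC = P * BSFC / rho_fuel
   = 103 * 260 / 840
   = 26780 / 840
   = 31.88 L/h


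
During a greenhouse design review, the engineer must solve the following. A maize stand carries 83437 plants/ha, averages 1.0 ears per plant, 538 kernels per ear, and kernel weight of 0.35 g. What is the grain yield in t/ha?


Y = density * ears * kernels * kw
  = 83437 * 1.0 * 538 * 0.35 g/ha
  = 15711187.10 g/ha
  = 15711.19 kg/ha = 15.71 t/ha


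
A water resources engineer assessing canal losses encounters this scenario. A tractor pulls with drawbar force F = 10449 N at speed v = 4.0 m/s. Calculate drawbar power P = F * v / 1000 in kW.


P = F * v / 1000
  = 10449 * 4.0 / 1000
  = 41796 / 1000
  = 41.80 kW


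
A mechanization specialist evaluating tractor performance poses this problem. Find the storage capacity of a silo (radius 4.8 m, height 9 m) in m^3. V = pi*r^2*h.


V = pi * r^2 * h
  = pi * 4.8^2 * 9
  = pi * 23.04 * 9
  = 651.44 m^3


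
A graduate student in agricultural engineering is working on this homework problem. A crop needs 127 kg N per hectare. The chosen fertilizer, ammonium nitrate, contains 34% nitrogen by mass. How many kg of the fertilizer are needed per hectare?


Rate = N_required / (N_content / 100)
     = 127 / (34 / 100)
     = 127 / 0.34
     = 373.53 kg/ha


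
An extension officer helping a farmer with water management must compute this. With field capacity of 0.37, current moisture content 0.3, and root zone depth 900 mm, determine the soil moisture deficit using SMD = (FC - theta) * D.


SMD = (FC - theta) * D
    = (0.37 - 0.3) * 900
    = 0.070 * 900
    = 63 mm


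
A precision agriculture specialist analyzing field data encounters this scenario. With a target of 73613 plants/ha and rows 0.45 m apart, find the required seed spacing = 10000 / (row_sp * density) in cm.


spacing = 10000 / (row_sp * density)
        = 10000 / (0.45 * 73613)
        = 10000 / 33125.85
        = 0.30188 m = 30.19 cm


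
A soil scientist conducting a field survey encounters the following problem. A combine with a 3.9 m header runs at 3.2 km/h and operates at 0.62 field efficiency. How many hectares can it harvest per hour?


C = w * v * eta_f / 10
  = 3.9 * 3.2 * 0.62 / 10
  = 7.74 / 10
  = 0.77 ha/h


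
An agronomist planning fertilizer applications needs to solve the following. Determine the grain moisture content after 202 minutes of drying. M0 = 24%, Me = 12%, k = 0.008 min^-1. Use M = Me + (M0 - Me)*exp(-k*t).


M = Me + (M0 - Me) * e^(-k*t)
  = 12 + (24 - 12) * e^(-0.008*202)
  = 12 + 12 * e^(-1.616)
  = 12 + 12 * 0.19869
  = 12 + 2.3843
  = 14.38%


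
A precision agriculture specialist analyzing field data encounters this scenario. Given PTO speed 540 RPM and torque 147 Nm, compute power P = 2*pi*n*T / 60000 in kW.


P = 2*pi*n*T / 60000
  = 2*pi * 540 * 147 / 60000
  = 498759.25 / 60000
  = 8.31 kW


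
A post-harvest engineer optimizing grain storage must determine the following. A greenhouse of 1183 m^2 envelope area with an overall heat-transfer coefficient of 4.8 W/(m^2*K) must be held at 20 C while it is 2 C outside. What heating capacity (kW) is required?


dT = 20 - (2) = 18 K
Q = U * A * dT
  = 4.8 * 1183 * 18
  = 102211.20 W = 102.21 kW


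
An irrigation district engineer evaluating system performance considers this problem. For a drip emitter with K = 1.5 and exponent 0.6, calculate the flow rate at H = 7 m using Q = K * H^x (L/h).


Q = K * H^x
  = 1.5 * 7^0.6
  = 1.5 * 3.2141
  = 4.82 L/h


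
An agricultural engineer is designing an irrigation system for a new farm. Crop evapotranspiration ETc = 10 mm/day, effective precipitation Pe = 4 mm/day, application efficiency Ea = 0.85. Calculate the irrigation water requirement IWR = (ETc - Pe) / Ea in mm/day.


IWR = (ETc - Pe) / Ea
    = (10 - 4) / 0.85
    = 6 / 0.85
    = 7.06 mm/day


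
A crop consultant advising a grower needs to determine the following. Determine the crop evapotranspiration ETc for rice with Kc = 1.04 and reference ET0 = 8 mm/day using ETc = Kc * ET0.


ETc = Kc * ET0
    = 1.04 * 8
    = 8.32 mm/day


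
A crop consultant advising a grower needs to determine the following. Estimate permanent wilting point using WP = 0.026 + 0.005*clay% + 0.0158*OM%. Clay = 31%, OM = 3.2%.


WP = 0.026 + 0.005*31 + 0.0158*3.2
   = 0.026 + 0.1550 + 0.0506
   = 0.2316


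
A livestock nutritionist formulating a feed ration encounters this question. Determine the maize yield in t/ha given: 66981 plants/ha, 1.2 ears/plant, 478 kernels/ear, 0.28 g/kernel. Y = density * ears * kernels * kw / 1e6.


Y = density * ears * kernels * kw
  = 66981 * 1.2 * 478 * 0.28 g/ha
  = 10757684.45 g/ha
  = 10757.68 kg/ha = 10.76 t/ha


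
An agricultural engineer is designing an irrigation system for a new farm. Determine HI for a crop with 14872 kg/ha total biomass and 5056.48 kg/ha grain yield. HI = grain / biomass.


HI = grain_yield / biomass
   = 5056.48 / 14872
   = 0.34


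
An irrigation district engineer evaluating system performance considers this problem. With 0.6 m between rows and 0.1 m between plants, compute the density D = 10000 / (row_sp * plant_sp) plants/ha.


D = 10000 / (row_sp * plant_sp)
  = 10000 / (0.6 * 0.1)
  = 10000 / 0.0600
  = 166666.67 plants/ha


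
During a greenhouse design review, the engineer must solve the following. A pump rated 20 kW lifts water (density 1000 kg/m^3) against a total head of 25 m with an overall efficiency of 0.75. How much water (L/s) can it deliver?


Q = (P * 1000 * eta) / (rho * g * H)
  = (20 * 1000 * 0.75) / (1000 * 9.81 * 25)
  = 15000 / 245250
  = 0.06116 m^3/s = 61.16 L/s


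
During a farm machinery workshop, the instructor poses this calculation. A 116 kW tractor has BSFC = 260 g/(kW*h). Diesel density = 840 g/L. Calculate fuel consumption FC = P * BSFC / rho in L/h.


FC = P * BSFC / rho_fuel
   = 116 * 260 / 840
   = 30160 / 840
   = 35.90 L/h


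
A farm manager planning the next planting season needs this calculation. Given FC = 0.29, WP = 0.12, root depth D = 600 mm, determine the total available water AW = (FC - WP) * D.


AW = (FC - WP) * D
   = (0.29 - 0.12) * 600
   = 0.17 * 600
   = 102 mm


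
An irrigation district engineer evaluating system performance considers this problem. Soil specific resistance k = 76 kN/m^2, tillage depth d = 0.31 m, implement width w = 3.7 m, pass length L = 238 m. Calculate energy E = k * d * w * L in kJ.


E = k * d * w * L
  = 76 * 0.31 * 3.7 * 238
  = 20746.94 kJ


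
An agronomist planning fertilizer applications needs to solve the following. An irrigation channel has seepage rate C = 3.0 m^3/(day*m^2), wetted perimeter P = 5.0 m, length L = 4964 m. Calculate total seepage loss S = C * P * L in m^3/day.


S = C * P * L
  = 3.0 * 5.0 * 4964
  = 74460 m^3/day


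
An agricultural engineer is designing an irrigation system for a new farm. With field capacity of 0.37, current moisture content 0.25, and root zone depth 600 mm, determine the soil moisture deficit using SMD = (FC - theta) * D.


SMD = (FC - theta) * D
    = (0.37 - 0.25) * 600
    = 0.120 * 600
    = 72 mm


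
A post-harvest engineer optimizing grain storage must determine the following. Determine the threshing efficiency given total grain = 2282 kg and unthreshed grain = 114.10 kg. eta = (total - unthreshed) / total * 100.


eta = (total - unthreshed) / total * 100
    = (2282 - 114.10) / 2282 * 100
    = 2167.90 / 2282 * 100
    = 95%


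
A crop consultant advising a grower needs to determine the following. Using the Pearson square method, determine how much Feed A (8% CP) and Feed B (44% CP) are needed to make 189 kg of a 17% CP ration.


parts_A = CP_b - target = 44 - 17 = 27
parts_B = target - CP_a = 17 - 8 = 9
total_parts = 27 + 9 = 36
Feed A = 189 * 27 / 36 = 141.75 kg
Feed B = 189 * 9 / 36 = 47.25 kg

141.75 kg


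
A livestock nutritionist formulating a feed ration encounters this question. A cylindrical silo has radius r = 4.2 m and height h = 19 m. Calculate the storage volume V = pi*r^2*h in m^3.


V = pi * r^2 * h
  = pi * 4.2^2 * 19
  = pi * 17.64 * 19
  = 1052.94 m^3


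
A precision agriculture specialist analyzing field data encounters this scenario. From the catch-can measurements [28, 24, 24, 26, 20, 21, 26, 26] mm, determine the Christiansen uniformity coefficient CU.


xbar = 195 / 8 = 24.375
sum|xi - xbar| = 17
CU = 100 * (1 - 17 / (8 * 24.375))
   = 100 * (1 - 0.0872)
   = 91.28%


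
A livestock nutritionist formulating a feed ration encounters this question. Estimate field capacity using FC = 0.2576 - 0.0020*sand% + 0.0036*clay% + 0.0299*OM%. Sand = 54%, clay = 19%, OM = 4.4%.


FC = 0.2576 - 0.0020*54 + 0.0036*19 + 0.0299*4.4
   = 0.2576 - 0.1080 + 0.0684 + 0.1316
   = 0.3496


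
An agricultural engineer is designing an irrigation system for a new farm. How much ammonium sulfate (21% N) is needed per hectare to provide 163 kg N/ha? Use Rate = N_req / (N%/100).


Rate = N_required / (N_content / 100)
     = 163 / (21 / 100)
     = 163 / 0.21
     = 776.19 kg/ha


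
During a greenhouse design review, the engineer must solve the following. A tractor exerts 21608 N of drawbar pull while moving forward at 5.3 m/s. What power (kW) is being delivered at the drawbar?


P = F * v / 1000
  = 21608 * 5.3 / 1000
  = 114522.40 / 1000
  = 114.52 kW


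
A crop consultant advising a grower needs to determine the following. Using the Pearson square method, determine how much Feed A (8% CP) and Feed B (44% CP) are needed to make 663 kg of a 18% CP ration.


parts_A = CP_b - target = 44 - 18 = 26
parts_B = target - CP_a = 18 - 8 = 10
total_parts = 26 + 10 = 36
Feed A = 663 * 26 / 36 = 478.83 kg
Feed B = 663 * 10 / 36 = 184.17 kg

478.83 kg


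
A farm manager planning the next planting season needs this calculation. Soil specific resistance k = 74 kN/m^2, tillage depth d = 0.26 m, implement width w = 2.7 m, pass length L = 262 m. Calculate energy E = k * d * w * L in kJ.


E = k * d * w * L
  = 74 * 0.26 * 2.7 * 262
  = 13610.38 kJ


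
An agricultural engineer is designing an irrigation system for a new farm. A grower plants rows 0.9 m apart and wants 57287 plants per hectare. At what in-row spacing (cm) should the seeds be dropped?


spacing = 10000 / (row_sp * density)
        = 10000 / (0.9 * 57287)
        = 10000 / 51558.30
        = 0.19396 m = 19.40 cm


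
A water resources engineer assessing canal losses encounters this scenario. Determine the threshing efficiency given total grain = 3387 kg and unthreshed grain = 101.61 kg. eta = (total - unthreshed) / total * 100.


eta = (total - unthreshed) / total * 100
    = (3387 - 101.61) / 3387 * 100
    = 3285.39 / 3387 * 100
    = 97%


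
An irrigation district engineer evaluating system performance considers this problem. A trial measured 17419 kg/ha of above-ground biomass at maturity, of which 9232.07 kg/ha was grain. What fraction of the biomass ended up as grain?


HI = grain_yield / biomass
   = 9232.07 / 17419
   = 0.53


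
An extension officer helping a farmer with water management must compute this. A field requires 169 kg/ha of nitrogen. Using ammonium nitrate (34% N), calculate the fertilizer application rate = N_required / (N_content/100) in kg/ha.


Rate = N_required / (N_content / 100)
     = 169 / (34 / 100)
     = 169 / 0.34
     = 497.06 kg/ha


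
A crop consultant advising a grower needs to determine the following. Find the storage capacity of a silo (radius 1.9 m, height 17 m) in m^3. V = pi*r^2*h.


V = pi * r^2 * h
  = pi * 1.9^2 * 17
  = pi * 3.61 * 17
  = 192.80 m^3


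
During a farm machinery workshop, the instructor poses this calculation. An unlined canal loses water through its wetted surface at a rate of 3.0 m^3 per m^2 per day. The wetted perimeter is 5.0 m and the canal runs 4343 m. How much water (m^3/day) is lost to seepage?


S = C * P * L
  = 3.0 * 5.0 * 4343
  = 65145 m^3/day


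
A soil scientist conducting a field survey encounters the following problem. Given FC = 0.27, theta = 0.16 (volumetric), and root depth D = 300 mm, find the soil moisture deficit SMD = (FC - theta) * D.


SMD = (FC - theta) * D
    = (0.27 - 0.16) * 300
    = 0.110 * 300
    = 33 mm


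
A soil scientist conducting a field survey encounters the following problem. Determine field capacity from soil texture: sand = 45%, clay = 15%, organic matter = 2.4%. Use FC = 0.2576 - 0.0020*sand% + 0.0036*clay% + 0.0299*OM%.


FC = 0.2576 - 0.0020*45 + 0.0036*15 + 0.0299*2.4
   = 0.2576 - 0.0900 + 0.0540 + 0.0718
   = 0.2934


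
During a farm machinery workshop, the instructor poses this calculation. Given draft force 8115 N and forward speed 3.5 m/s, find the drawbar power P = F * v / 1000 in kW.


P = F * v / 1000
  = 8115 * 3.5 / 1000
  = 28402.50 / 1000
  = 28.40 kW


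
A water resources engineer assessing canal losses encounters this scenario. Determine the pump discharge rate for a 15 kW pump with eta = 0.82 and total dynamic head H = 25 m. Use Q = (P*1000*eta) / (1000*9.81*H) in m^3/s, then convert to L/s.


Q = (P * 1000 * eta) / (rho * g * H)
  = (15 * 1000 * 0.82) / (1000 * 9.81 * 25)
  = 12300 / 245250
  = 0.05015 m^3/s = 50.15 L/s


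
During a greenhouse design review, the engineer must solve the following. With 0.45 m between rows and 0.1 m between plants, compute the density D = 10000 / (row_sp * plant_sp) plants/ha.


D = 10000 / (row_sp * plant_sp)
  = 10000 / (0.45 * 0.1)
  = 10000 / 0.0450
  = 222222.22 plants/ha


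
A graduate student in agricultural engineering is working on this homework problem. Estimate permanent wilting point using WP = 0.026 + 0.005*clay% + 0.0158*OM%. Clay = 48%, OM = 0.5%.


WP = 0.026 + 0.005*48 + 0.0158*0.5
   = 0.026 + 0.2400 + 0.0079
   = 0.2739


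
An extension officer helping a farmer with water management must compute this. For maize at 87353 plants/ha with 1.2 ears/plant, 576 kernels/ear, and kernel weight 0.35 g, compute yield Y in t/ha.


Y = density * ears * kernels * kw
  = 87353 * 1.2 * 576 * 0.35 g/ha
  = 21132437.76 g/ha
  = 21132.44 kg/ha = 21.13 t/ha


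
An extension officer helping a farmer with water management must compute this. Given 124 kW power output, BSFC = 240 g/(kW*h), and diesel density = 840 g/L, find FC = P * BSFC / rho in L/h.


FC = P * BSFC / rho_fuel
   = 124 * 240 / 840
   = 29760 / 840
   = 35.43 L/h


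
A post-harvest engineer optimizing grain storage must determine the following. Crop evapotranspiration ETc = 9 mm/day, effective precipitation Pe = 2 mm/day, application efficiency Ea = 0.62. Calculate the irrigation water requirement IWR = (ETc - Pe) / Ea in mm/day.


IWR = (ETc - Pe) / Ea
    = (9 - 2) / 0.62
    = 7 / 0.62
    = 11.29 mm/day
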